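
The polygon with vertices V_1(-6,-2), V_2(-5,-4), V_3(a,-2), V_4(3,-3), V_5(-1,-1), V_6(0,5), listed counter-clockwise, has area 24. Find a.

-1

Write out the shoelace sum; only the two edges meeting at V_3 involve a:
2·Area = [((-5)·(-2) − a·(-4)) + (a·(-3) − 3·(-2))] + 33
       = 1·a + 49 = 48
⇒ a = -1.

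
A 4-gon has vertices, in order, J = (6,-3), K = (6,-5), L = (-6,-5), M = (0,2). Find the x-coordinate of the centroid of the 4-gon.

Apply the shoelace (surveyor's) formula. First the cross-terms c_i = x_i·y_{i+1} − x_{i+1}·y_i:
  -12, -60, -12, -12  ⇒  2A = -96, A = -48.
Then Σ (x_i + x_{i+1})·c_i = -144, so x̄ = -144 / (6·(-48)) = 0.5.

0.5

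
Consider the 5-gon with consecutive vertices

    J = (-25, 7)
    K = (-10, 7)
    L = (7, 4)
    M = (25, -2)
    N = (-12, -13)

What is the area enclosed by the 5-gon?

Σ = (-105) + (-89) + (-114) + (-349) + (-409) = -1066
Area = |Σ|/2 = 533.

533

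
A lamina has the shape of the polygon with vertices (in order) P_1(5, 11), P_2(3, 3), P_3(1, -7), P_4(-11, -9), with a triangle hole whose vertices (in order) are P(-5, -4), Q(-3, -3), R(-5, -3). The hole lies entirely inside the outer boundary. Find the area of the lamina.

Outer boundary:
Apply the shoelace formula: 2A = Σ (x_i·y_{i+1} − x_{i+1}·y_i), indices taken mod 4.
P_1→P_2: (5)(3) − (3)(11) = -18
P_2→P_3: (3)(-7) − (1)(3) = -24
P_3→P_4: (1)(-9) − (-11)(-7) = -86
P_4→P_1: (-11)(11) − (5)(-9) = -76
Σ = -204
Area = |Σ|/2 = 102.
Hole:
Apply Gauss's area formula: 2A = Σ (x_i·y_{i+1} − x_{i+1}·y_i), indices taken mod 3.
Σ = (3) + (-6) + (5) = 2
Area = |Σ|/2 = 1.
Net area = 102 − 1 = 101.

101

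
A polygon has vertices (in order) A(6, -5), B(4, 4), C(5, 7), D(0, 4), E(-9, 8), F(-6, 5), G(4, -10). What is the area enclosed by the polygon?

Cross-terms: 44, 8, 20, 36, 3, 40, 40  ⇒  Σ = 191
Area = |Σ|/2 = 95.5.

95.5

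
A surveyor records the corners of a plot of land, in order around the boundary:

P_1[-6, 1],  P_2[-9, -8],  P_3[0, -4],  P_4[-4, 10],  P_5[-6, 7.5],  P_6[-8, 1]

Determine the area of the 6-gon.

79.5

Σ = (57) + (36) + (-16) + (30) + (54) + (-2) = 159
Area = |Σ|/2 = 79.5.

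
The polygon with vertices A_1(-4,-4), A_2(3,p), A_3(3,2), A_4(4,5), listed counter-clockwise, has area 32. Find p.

-5

Write out the shoelace sum; only the two edges meeting at A_2 involve p:
2·Area = [((-4)·p − 3·(-4)) + (3·2 − 3·p)] + 11
       = -7·p + 29 = 64
⇒ p = -5.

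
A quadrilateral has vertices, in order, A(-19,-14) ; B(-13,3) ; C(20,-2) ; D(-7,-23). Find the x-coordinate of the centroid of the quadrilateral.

Apply the surveyor's formula. First the cross-terms c_i = x_i·y_{i+1} − x_{i+1}·y_i:
  -239, -34, -474, -339  ⇒  2A = -1086, A = -543.
Then Σ (x_i + x_{i+1})·c_i = 10062, so x̄ = 10062 / (6·(-543)) = -559/181.

-559/181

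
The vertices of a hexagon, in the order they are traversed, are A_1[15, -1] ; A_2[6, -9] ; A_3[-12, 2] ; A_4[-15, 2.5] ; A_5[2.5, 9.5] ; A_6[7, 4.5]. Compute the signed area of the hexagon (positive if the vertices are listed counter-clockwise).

Apply the shoelace formula: 2A = Σ (x_i·y_{i+1} − x_{i+1}·y_i), indices taken mod 6.
Σ = (-129) + (-96) + (0) + (-148.75) + (-55.25) + (-74.5) = -503.5
Signed area = Σ/2 = -251.75 (negative ⇒ clockwise traversal).

-251.75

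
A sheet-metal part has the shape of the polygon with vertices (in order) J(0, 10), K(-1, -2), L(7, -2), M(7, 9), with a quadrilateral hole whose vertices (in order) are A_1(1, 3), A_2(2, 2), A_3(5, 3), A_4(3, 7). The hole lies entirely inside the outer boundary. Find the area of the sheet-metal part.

Outer boundary:
Cross-terms: 10, 16, 77, 70  ⇒  Σ = 173
Area = |Σ|/2 = 86.5.
Hole:
Apply the shoelace formula: 2A = Σ (x_i·y_{i+1} − x_{i+1}·y_i), indices taken mod 4.
Σ = (-4) + (-4) + (26) + (2) = 20
Area = |Σ|/2 = 10.
Net area = 86.5 − 10 = 76.5.

76.5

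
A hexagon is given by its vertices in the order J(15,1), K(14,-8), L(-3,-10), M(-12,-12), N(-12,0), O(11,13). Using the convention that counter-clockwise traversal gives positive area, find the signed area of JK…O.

Apply the surveyor's formula: 2A = Σ (x_i·y_{i+1} − x_{i+1}·y_i), indices taken mod 6.
J→K: (15)(-8) − (14)(1) = -134
K→L: (14)(-10) − (-3)(-8) = -164
L→M: (-3)(-12) − (-12)(-10) = -84
M→N: (-12)(0) − (-12)(-12) = -144
N→O: (-12)(13) − (11)(0) = -156
O→J: (11)(1) − (15)(13) = -184
Σ = -866
Signed area = Σ/2 = -433 (negative ⇒ clockwise traversal).

-433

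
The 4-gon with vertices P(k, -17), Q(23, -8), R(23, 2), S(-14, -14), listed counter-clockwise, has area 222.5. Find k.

-20

Write out the shoelace sum; only the two edges meeting at P involve k:
2·Area = [((-14)·(-17) − k·(-14)) + (k·(-8) − 23·(-17))] + -64
       = 6·k + 565 = 445
⇒ k = -20.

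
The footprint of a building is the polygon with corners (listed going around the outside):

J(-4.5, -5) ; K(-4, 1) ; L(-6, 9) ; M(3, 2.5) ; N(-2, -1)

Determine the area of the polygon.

J→K: (-4.5)(1) − (-4)(-5) = -24.5
K→L: (-4)(9) − (-6)(1) = -30
L→M: (-6)(2.5) − (3)(9) = -42
M→N: (3)(-1) − (-2)(2.5) = 2
N→J: (-2)(-5) − (-4.5)(-1) = 5.5
Σ = -89
Area = |Σ|/2 = 44.5.

44.5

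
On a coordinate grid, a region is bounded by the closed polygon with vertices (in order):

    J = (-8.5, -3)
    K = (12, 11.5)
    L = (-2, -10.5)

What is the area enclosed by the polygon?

124

Apply the surveyor's formula: 2A = Σ (x_i·y_{i+1} − x_{i+1}·y_i), indices taken mod 3.
Σ = (-61.75) + (-103) + (-83.25) = -248
Area = |Σ|/2 = 124.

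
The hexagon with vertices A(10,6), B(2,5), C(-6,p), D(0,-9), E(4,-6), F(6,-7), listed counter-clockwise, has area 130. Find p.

The doubled signed area Σ (x_i y_{i+1} − x_{i+1} y_i) is linear in p.
With p=0 it equals 272; the coefficient of p is 2 (from the two edges through C).
So 2·p + 272 = 2·130 = 260 ⇒ p = -6.

-6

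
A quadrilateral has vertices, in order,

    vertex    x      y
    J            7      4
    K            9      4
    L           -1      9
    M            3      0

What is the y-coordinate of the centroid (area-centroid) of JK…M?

Apply the shoelace formula. First the cross-terms c_i = x_i·y_{i+1} − x_{i+1}·y_i:
  -8, 85, -27, 12  ⇒  2A = 62, A = 31.
Then Σ (y_i + y_{i+1})·c_i = 846, so ȳ = 846 / (6·31) = 141/31.

141/31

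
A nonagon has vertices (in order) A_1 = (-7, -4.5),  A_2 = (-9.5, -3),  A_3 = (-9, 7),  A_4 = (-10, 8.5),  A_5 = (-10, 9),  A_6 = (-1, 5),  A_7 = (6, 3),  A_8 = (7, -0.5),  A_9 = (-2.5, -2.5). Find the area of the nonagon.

124.875

Cross-terms: -21.75, -93.5, -6.5, -5, -41, -33, -24, -18.75, -6.25  ⇒  Σ = -249.75
Area = |Σ|/2 = 124.875.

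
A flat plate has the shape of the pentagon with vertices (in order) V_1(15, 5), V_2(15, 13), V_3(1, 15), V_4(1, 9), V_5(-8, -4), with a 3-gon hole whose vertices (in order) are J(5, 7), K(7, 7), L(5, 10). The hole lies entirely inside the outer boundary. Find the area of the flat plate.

Outer boundary:
Apply the shoelace (surveyor's) formula: 2A = Σ (x_i·y_{i+1} − x_{i+1}·y_i), indices taken mod 5.
V_1→V_2: (15)(13) − (15)(5) = 120
V_2→V_3: (15)(15) − (1)(13) = 212
V_3→V_4: (1)(9) − (1)(15) = -6
V_4→V_5: (1)(-4) − (-8)(9) = 68
V_5→V_1: (-8)(5) − (15)(-4) = 20
Σ = 414
Area = |Σ|/2 = 207.
Hole:
Σ = (-14) + (35) + (-15) = 6
Area = |Σ|/2 = 3.
Net area = 207 − 3 = 204.

204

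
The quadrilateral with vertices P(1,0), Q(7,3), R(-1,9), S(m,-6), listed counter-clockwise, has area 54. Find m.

-3

Write out the shoelace sum; only the two edges meeting at S involve m:
2·Area = [((-1)·(-6) − m·9) + (m·0 − 1·(-6))] + 69
       = -9·m + 81 = 108
⇒ m = -3.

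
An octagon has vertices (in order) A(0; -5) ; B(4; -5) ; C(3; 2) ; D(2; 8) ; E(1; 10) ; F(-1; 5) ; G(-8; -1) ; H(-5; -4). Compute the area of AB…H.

A→B: (0)(-5) − (4)(-5) = 20
B→C: (4)(2) − (3)(-5) = 23
C→D: (3)(8) − (2)(2) = 20
D→E: (2)(10) − (1)(8) = 12
E→F: (1)(5) − (-1)(10) = 15
F→G: (-1)(-1) − (-8)(5) = 41
G→H: (-8)(-4) − (-5)(-1) = 27
H→A: (-5)(-5) − (0)(-4) = 25
Σ = 183
Area = |Σ|/2 = 91.5.

91.5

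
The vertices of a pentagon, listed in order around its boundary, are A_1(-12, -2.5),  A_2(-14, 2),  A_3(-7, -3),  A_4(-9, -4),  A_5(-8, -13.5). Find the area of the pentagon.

Apply the shoelace (surveyor's) formula: 2A = Σ (x_i·y_{i+1} − x_{i+1}·y_i), indices taken mod 5.
Σ = (-59) + (56) + (1) + (89.5) + (-142) = -54.5
Area = |Σ|/2 = 27.25.

27.25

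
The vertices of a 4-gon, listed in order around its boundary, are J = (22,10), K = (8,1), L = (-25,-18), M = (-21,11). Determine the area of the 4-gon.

Apply the surveyor's formula: 2A = Σ (x_i·y_{i+1} − x_{i+1}·y_i), indices taken mod 4.
Σ = (-58) + (-119) + (-653) + (-452) = -1282
Area = |Σ|/2 = 641.

641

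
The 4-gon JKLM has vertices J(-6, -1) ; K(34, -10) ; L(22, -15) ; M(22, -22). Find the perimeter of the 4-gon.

|JK| = √((40)² + (-9)²) = √1681 = 41
|KL| = √((-12)² + (-5)²) = √169 = 13
|LM| = √((0)² + (-7)²) = √49 = 7
|MJ| = √((-28)² + (21)²) = √1225 = 35
Perimeter = 41 + 13 + 7 + 35 = 96.

96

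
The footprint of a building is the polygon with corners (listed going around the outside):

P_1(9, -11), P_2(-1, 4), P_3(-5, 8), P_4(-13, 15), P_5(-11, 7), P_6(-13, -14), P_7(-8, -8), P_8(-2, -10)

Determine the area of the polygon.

Apply the surveyor's formula: 2A = Σ (x_i·y_{i+1} − x_{i+1}·y_i), indices taken mod 8.
Σ = (25) + (12) + (29) + (74) + (245) + (-8) + (64) + (112) = 553
Area = |Σ|/2 = 276.5.

276.5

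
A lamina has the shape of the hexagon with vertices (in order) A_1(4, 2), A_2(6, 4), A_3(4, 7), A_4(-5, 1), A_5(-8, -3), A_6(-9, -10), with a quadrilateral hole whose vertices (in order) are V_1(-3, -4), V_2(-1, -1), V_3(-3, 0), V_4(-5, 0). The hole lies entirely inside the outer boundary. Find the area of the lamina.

75.5

Outer boundary:
Apply Gauss's area formula: 2A = Σ (x_i·y_{i+1} − x_{i+1}·y_i), indices taken mod 6.
Σ = (4) + (26) + (39) + (23) + (53) + (22) = 167
Area = |Σ|/2 = 83.5.
Hole:
Σ = (-1) + (-3) + (0) + (20) = 16
Area = |Σ|/2 = 8.
Net area = 83.5 − 8 = 75.5.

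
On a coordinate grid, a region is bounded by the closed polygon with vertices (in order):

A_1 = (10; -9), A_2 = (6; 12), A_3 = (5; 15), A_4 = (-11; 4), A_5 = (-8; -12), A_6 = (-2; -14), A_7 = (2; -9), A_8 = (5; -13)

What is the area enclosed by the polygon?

395.5

Σ = (174) + (30) + (185) + (164) + (88) + (46) + (19) + (85) = 791
Area = |Σ|/2 = 395.5.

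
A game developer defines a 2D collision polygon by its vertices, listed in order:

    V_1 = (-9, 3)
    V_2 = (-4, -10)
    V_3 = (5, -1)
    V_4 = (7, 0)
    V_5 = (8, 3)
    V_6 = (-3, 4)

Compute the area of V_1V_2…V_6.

Apply the surveyor's formula: 2A = Σ (x_i·y_{i+1} − x_{i+1}·y_i), indices taken mod 6.
Σ = (102) + (54) + (7) + (21) + (41) + (27) = 252
Area = |Σ|/2 = 126.

126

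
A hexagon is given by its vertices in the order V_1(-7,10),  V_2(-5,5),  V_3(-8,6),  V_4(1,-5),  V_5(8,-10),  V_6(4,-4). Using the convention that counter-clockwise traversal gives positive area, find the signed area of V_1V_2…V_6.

54.5

Apply Gauss's area formula: 2A = Σ (x_i·y_{i+1} − x_{i+1}·y_i), indices taken mod 6.
Cross-terms: 15, 10, 34, 30, 8, 12  ⇒  Σ = 109
Signed area = Σ/2 = 54.5 (positive ⇒ counter-clockwise traversal).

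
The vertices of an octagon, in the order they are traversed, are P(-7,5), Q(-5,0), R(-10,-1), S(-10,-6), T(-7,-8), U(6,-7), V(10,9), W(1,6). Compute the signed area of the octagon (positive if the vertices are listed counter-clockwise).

Apply the shoelace formula: 2A = Σ (x_i·y_{i+1} − x_{i+1}·y_i), indices taken mod 8.
P→Q: (-7)(0) − (-5)(5) = 25
Q→R: (-5)(-1) − (-10)(0) = 5
R→S: (-10)(-6) − (-10)(-1) = 50
S→T: (-10)(-8) − (-7)(-6) = 38
T→U: (-7)(-7) − (6)(-8) = 97
U→V: (6)(9) − (10)(-7) = 124
V→W: (10)(6) − (1)(9) = 51
W→P: (1)(5) − (-7)(6) = 47
Σ = 437
Signed area = Σ/2 = 218.5 (positive ⇒ counter-clockwise traversal).

218.5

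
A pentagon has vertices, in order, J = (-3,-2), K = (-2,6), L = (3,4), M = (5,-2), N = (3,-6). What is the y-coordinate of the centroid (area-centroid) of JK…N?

8/183

Apply Gauss's area formula. First the cross-terms c_i = x_i·y_{i+1} − x_{i+1}·y_i:
  -22, -26, -26, -24, -24  ⇒  2A = -122, A = -61.
Then Σ (y_i + y_{i+1})·c_i = -16, so ȳ = -16 / (6·(-61)) = 8/183.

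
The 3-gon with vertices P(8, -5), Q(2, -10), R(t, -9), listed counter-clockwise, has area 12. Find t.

The doubled signed area Σ (x_i y_{i+1} − x_{i+1} y_i) is linear in t.
With t=0 it equals -16; the coefficient of t is 5 (from the two edges through R).
So 5·t + -16 = 2·12 = 24 ⇒ t = 8.

8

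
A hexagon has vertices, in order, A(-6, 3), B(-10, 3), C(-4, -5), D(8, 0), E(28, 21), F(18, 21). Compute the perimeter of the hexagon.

|AB| = √((-4)² + (0)²) = √16 = 4
|BC| = √((6)² + (-8)²) = √100 = 10
|CD| = √((12)² + (5)²) = √169 = 13
|DE| = √((20)² + (21)²) = √841 = 29
|EF| = √((-10)² + (0)²) = √100 = 10
|FA| = √((-24)² + (-18)²) = √900 = 30
Perimeter = 4 + 10 + 13 + 29 + 10 + 30 = 96.

96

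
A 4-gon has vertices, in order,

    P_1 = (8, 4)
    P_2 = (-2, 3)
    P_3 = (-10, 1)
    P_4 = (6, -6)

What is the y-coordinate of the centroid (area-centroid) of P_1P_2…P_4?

-13/93

Apply the surveyor's formula. First the cross-terms c_i = x_i·y_{i+1} − x_{i+1}·y_i:
  32, 28, 54, 72  ⇒  2A = 186, A = 93.
Then Σ (y_i + y_{i+1})·c_i = -78, so ȳ = -78 / (6·93) = -13/93.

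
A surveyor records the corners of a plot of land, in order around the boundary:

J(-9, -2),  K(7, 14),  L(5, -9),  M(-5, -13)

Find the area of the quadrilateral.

Σ = (-112) + (-133) + (-110) + (-107) = -462
Area = |Σ|/2 = 231.

231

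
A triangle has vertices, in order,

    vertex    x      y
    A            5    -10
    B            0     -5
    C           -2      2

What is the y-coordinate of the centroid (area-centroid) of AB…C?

-13/3

Apply Gauss's area formula. First the cross-terms c_i = x_i·y_{i+1} − x_{i+1}·y_i:
  -25, -10, 10  ⇒  2A = -25, A = -12.5.
Then Σ (y_i + y_{i+1})·c_i = 325, so ȳ = 325 / (6·(-12.5)) = -13/3.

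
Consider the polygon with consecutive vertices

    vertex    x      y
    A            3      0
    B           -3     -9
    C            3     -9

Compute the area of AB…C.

27

Cross-terms: -27, 54, 27  ⇒  Σ = 54
Area = |Σ|/2 = 27.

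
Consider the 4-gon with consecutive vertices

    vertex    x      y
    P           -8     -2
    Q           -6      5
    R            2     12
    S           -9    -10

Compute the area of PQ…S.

Apply Gauss's area formula: 2A = Σ (x_i·y_{i+1} − x_{i+1}·y_i), indices taken mod 4.
Σ = (-52) + (-82) + (88) + (-62) = -108
Area = |Σ|/2 = 54.

54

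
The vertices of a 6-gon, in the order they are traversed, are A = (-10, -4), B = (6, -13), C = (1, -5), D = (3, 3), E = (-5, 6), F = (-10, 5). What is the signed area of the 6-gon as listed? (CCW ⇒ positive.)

156.5

Apply the surveyor's formula: 2A = Σ (x_i·y_{i+1} − x_{i+1}·y_i), indices taken mod 6.
Cross-terms: 154, -17, 18, 33, 35, 90  ⇒  Σ = 313
Signed area = Σ/2 = 156.5 (positive ⇒ counter-clockwise traversal).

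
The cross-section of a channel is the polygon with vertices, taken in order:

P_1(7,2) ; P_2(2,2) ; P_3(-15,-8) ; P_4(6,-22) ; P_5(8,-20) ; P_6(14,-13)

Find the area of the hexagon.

376.5

Σ = (10) + (14) + (378) + (56) + (176) + (119) = 753
Area = |Σ|/2 = 376.5.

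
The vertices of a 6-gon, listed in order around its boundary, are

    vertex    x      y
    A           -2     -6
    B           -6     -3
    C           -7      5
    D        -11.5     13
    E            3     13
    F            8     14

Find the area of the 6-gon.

Apply the surveyor's formula: 2A = Σ (x_i·y_{i+1} − x_{i+1}·y_i), indices taken mod 6.
Σ = (-30) + (-51) + (-33.5) + (-188.5) + (-62) + (-20) = -385
Area = |Σ|/2 = 192.5.

192.5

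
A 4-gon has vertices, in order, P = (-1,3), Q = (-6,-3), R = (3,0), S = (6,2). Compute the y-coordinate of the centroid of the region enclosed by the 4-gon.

85/168

Apply the surveyor's formula. First the cross-terms c_i = x_i·y_{i+1} − x_{i+1}·y_i:
  21, 9, 6, 20  ⇒  2A = 56, A = 28.
Then Σ (y_i + y_{i+1})·c_i = 85, so ȳ = 85 / (6·28) = 85/168.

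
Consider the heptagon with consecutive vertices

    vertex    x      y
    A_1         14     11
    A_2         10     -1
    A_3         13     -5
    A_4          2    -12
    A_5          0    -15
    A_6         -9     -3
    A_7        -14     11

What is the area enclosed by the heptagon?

Apply the surveyor's formula: 2A = Σ (x_i·y_{i+1} − x_{i+1}·y_i), indices taken mod 7.
Cross-terms: -124, -37, -146, -30, -135, -141, -308  ⇒  Σ = -921
Area = |Σ|/2 = 460.5.

460.5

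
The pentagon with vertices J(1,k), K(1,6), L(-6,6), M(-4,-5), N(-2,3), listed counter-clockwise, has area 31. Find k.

Write out the shoelace sum; only the two edges meeting at J involve k:
2·Area = [((-2)·k − 1·3) + (1·6 − 1·k)] + 74
       = -3·k + 77 = 62
⇒ k = 5.

5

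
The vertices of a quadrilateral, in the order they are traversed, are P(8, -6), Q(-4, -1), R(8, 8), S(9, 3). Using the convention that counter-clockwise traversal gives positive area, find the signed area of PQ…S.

Σ = (-32) + (-24) + (-48) + (-78) = -182
Signed area = Σ/2 = -91 (negative ⇒ clockwise traversal).

-91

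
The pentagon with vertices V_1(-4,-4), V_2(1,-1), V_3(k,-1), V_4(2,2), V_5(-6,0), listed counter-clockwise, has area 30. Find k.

The doubled signed area Σ (x_i y_{i+1} − x_{i+1} y_i) is linear in k.
With k=0 it equals 45; the coefficient of k is 3 (from the two edges through V_3).
So 3·k + 45 = 2·30 = 60 ⇒ k = 5.

5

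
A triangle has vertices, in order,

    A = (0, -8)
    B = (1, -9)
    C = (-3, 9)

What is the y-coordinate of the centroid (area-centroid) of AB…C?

Apply the shoelace formula. First the cross-terms c_i = x_i·y_{i+1} − x_{i+1}·y_i:
  8, -18, 24  ⇒  2A = 14, A = 7.
Then Σ (y_i + y_{i+1})·c_i = -112, so ȳ = -112 / (6·7) = -8/3.

-8/3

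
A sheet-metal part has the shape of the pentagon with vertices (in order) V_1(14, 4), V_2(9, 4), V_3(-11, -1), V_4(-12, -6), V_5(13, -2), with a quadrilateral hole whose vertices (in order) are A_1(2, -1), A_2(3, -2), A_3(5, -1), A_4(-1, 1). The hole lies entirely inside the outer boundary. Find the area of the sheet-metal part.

141

Outer boundary:
Apply the surveyor's formula: 2A = Σ (x_i·y_{i+1} − x_{i+1}·y_i), indices taken mod 5.
V_1→V_2: (14)(4) − (9)(4) = 20
V_2→V_3: (9)(-1) − (-11)(4) = 35
V_3→V_4: (-11)(-6) − (-12)(-1) = 54
V_4→V_5: (-12)(-2) − (13)(-6) = 102
V_5→V_1: (13)(4) − (14)(-2) = 80
Σ = 291
Area = |Σ|/2 = 145.5.
Hole:
Σ = (-1) + (7) + (4) + (-1) = 9
Area = |Σ|/2 = 4.5.
Net area = 145.5 − 4.5 = 141.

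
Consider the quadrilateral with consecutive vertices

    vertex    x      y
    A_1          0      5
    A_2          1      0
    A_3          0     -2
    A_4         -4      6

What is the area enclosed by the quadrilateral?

Σ = (-5) + (-2) + (-8) + (-20) = -35
Area = |Σ|/2 = 17.5.

17.5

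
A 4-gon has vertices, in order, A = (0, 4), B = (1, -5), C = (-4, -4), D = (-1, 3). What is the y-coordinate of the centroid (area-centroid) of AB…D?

Apply the surveyor's formula. First the cross-terms c_i = x_i·y_{i+1} − x_{i+1}·y_i:
  -4, -24, -16, -4  ⇒  2A = -48, A = -24.
Then Σ (y_i + y_{i+1})·c_i = 208, so ȳ = 208 / (6·(-24)) = -13/9.

-13/9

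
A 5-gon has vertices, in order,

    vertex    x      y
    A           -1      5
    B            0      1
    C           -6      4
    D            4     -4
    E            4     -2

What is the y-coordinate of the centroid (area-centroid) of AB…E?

Apply the shoelace (surveyor's) formula. First the cross-terms c_i = x_i·y_{i+1} − x_{i+1}·y_i:
  -1, 6, 8, 8, 18  ⇒  2A = 39, A = 19.5.
Then Σ (y_i + y_{i+1})·c_i = 30, so ȳ = 30 / (6·19.5) = 10/39.

10/39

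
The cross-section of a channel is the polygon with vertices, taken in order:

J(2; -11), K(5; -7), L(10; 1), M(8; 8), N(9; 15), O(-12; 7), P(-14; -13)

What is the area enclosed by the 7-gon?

J→K: (2)(-7) − (5)(-11) = 41
K→L: (5)(1) − (10)(-7) = 75
L→M: (10)(8) − (8)(1) = 72
M→N: (8)(15) − (9)(8) = 48
N→O: (9)(7) − (-12)(15) = 243
O→P: (-12)(-13) − (-14)(7) = 254
P→J: (-14)(-11) − (2)(-13) = 180
Σ = 913
Area = |Σ|/2 = 456.5.

456.5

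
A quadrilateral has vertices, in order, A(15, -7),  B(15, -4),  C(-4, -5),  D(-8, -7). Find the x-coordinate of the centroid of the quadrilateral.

Apply Gauss's area formula. First the cross-terms c_i = x_i·y_{i+1} − x_{i+1}·y_i:
  45, -91, -12, 161  ⇒  2A = 103, A = 51.5.
Then Σ (x_i + x_{i+1})·c_i = 1620, so x̄ = 1620 / (6·51.5) = 540/103.

540/103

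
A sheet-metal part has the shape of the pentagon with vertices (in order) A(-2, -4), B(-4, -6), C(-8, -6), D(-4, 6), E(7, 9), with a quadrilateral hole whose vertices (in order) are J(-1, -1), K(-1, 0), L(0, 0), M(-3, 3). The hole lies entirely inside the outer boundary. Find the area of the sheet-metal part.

91.5

Outer boundary:
Apply the surveyor's formula: 2A = Σ (x_i·y_{i+1} − x_{i+1}·y_i), indices taken mod 5.
Cross-terms: -4, -24, -72, -78, -10  ⇒  Σ = -188
Area = |Σ|/2 = 94.
Hole:
Σ = (-1) + (0) + (0) + (6) = 5
Area = |Σ|/2 = 2.5.
Net area = 94 − 2.5 = 91.5.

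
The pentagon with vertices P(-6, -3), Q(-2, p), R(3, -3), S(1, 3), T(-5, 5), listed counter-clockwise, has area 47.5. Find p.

-2

Write out the shoelace sum; only the two edges meeting at Q involve p:
2·Area = [((-6)·p − (-2)·(-3)) + ((-2)·(-3) − 3·p)] + 77
       = -9·p + 77 = 95
⇒ p = -2.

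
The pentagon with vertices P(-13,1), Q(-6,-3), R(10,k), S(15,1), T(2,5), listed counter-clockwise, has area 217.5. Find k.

-10

Write out the shoelace sum; only the two edges meeting at R involve k:
2·Area = [((-6)·k − 10·(-3)) + (10·1 − 15·k)] + 185
       = -21·k + 225 = 435
⇒ k = -10.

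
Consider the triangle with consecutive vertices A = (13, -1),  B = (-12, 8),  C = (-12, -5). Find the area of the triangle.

162.5

Cross-terms: 92, 156, 77  ⇒  Σ = 325
Area = |Σ|/2 = 162.5.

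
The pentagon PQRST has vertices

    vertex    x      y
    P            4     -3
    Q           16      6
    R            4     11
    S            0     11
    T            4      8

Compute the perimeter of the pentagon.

48

|PQ| = √((12)² + (9)²) = √225 = 15
|QR| = √((-12)² + (5)²) = √169 = 13
|RS| = √((-4)² + (0)²) = √16 = 4
|ST| = √((4)² + (-3)²) = √25 = 5
|TP| = √((0)² + (-11)²) = √121 = 11
Perimeter = 15 + 13 + 4 + 5 + 11 = 48.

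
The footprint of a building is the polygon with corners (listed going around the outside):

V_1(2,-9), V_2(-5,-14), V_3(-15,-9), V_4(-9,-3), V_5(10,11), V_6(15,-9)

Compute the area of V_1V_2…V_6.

357.5

Apply the surveyor's formula: 2A = Σ (x_i·y_{i+1} − x_{i+1}·y_i), indices taken mod 6.
Σ = (-73) + (-165) + (-36) + (-69) + (-255) + (-117) = -715
Area = |Σ|/2 = 357.5.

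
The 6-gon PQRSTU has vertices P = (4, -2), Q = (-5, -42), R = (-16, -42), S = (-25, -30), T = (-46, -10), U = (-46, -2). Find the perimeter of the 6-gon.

154

|PQ| = √((-9)² + (-40)²) = √1681 = 41
|QR| = √((-11)² + (0)²) = √121 = 11
|RS| = √((-9)² + (12)²) = √225 = 15
|ST| = √((-21)² + (20)²) = √841 = 29
|TU| = √((0)² + (8)²) = √64 = 8
|UP| = √((50)² + (0)²) = √2500 = 50
Perimeter = 41 + 11 + 15 + 29 + 8 + 50 = 154.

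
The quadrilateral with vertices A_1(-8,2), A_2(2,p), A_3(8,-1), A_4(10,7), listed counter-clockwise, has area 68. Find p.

The doubled signed area Σ (x_i y_{i+1} − x_{i+1} y_i) is linear in p.
With p=0 it equals 136; the coefficient of p is -16 (from the two edges through A_2).
So -16·p + 136 = 2·68 = 136 ⇒ p = 0.

0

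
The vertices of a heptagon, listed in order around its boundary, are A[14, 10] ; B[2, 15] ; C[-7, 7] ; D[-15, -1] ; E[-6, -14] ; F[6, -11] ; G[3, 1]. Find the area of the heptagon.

A→B: (14)(15) − (2)(10) = 190
B→C: (2)(7) − (-7)(15) = 119
C→D: (-7)(-1) − (-15)(7) = 112
D→E: (-15)(-14) − (-6)(-1) = 204
E→F: (-6)(-11) − (6)(-14) = 150
F→G: (6)(1) − (3)(-11) = 39
G→A: (3)(10) − (14)(1) = 16
Σ = 830
Area = |Σ|/2 = 415.

415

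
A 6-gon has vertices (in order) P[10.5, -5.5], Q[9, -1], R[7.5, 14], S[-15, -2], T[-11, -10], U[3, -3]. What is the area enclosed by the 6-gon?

Apply the surveyor's formula: 2A = Σ (x_i·y_{i+1} − x_{i+1}·y_i), indices taken mod 6.
Cross-terms: 39, 133.5, 195, 128, 63, 15  ⇒  Σ = 573.5
Area = |Σ|/2 = 286.75.

286.75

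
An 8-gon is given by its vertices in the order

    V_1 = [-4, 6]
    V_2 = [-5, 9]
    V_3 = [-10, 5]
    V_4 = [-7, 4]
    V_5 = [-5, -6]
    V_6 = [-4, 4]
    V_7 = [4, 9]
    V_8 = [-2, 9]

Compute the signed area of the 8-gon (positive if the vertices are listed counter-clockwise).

49

Apply the surveyor's formula: 2A = Σ (x_i·y_{i+1} − x_{i+1}·y_i), indices taken mod 8.
Σ = (-6) + (65) + (-5) + (62) + (-44) + (-52) + (54) + (24) = 98
Signed area = Σ/2 = 49 (positive ⇒ counter-clockwise traversal).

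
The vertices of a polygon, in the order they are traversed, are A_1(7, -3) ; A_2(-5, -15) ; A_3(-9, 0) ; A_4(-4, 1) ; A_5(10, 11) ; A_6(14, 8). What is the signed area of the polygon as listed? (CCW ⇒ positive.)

Σ = (-120) + (-135) + (-9) + (-54) + (-74) + (-98) = -490
Signed area = Σ/2 = -245 (negative ⇒ clockwise traversal).

-245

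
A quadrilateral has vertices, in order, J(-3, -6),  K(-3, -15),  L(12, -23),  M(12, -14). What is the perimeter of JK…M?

|JK| = √((0)² + (-9)²) = √81 = 9
|KL| = √((15)² + (-8)²) = √289 = 17
|LM| = √((0)² + (9)²) = √81 = 9
|MJ| = √((-15)² + (8)²) = √289 = 17
Perimeter = 9 + 17 + 9 + 17 = 52.

52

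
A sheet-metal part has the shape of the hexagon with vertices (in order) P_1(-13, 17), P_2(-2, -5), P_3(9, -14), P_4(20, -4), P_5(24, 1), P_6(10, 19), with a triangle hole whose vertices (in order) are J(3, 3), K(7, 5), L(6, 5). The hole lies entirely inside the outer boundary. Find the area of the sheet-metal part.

696.5

Outer boundary:
Apply the shoelace (surveyor's) formula: 2A = Σ (x_i·y_{i+1} − x_{i+1}·y_i), indices taken mod 6.
Σ = (99) + (73) + (244) + (116) + (446) + (417) = 1395
Area = |Σ|/2 = 697.5.
Hole:
Apply the shoelace formula: 2A = Σ (x_i·y_{i+1} − x_{i+1}·y_i), indices taken mod 3.
Σ = (-6) + (5) + (3) = 2
Area = |Σ|/2 = 1.
Net area = 697.5 − 1 = 696.5.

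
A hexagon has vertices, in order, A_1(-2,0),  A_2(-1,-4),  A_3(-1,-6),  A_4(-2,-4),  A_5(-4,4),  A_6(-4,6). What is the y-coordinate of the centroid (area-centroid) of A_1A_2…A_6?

-10/27

Apply Gauss's area formula. First the cross-terms c_i = x_i·y_{i+1} − x_{i+1}·y_i:
  8, 2, -8, -24, -8, 12  ⇒  2A = -18, A = -9.
Then Σ (y_i + y_{i+1})·c_i = 20, so ȳ = 20 / (6·(-9)) = -10/27.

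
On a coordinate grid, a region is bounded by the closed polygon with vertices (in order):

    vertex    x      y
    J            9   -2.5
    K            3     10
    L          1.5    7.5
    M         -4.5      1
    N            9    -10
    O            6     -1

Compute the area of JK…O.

110.625

Apply the shoelace (surveyor's) formula: 2A = Σ (x_i·y_{i+1} − x_{i+1}·y_i), indices taken mod 6.
Σ = (97.5) + (7.5) + (35.25) + (36) + (51) + (-6) = 221.25
Area = |Σ|/2 = 110.625.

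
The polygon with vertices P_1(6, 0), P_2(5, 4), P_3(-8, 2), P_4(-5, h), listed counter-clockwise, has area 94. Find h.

Write out the shoelace sum; only the two edges meeting at P_4 involve h:
2·Area = [((-8)·h − (-5)·2) + ((-5)·0 − 6·h)] + 66
       = -14·h + 76 = 188
⇒ h = -8.

-8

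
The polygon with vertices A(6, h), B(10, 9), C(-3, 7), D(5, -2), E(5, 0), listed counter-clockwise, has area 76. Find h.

The doubled signed area Σ (x_i y_{i+1} − x_{i+1} y_i) is linear in h.
With h=0 it equals 132; the coefficient of h is -5 (from the two edges through A).
So -5·h + 132 = 2·76 = 152 ⇒ h = -4.

-4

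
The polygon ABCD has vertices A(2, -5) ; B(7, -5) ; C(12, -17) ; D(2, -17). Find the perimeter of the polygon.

|AB| = √((5)² + (0)²) = √25 = 5
|BC| = √((5)² + (-12)²) = √169 = 13
|CD| = √((-10)² + (0)²) = √100 = 10
|DA| = √((0)² + (12)²) = √144 = 12
Perimeter = 5 + 13 + 10 + 12 = 40.

40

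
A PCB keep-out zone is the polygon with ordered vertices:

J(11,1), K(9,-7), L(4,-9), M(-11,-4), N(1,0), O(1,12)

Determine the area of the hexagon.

Apply Gauss's area formula: 2A = Σ (x_i·y_{i+1} − x_{i+1}·y_i), indices taken mod 6.
Σ = (-86) + (-53) + (-115) + (4) + (12) + (-131) = -369
Area = |Σ|/2 = 184.5.

184.5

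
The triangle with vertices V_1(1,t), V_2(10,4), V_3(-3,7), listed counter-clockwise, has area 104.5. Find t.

-10

The doubled signed area Σ (x_i y_{i+1} − x_{i+1} y_i) is linear in t.
With t=0 it equals 79; the coefficient of t is -13 (from the two edges through V_1).
So -13·t + 79 = 2·104.5 = 209 ⇒ t = -10.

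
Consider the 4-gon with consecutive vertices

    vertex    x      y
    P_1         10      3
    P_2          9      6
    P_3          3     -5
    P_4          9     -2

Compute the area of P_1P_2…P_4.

28

Cross-terms: 33, -63, 39, 47  ⇒  Σ = 56
Area = |Σ|/2 = 28.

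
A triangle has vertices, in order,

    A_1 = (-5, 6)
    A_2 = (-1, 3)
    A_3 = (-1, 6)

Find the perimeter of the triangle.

12

|A_1A_2| = √((4)² + (-3)²) = √25 = 5
|A_2A_3| = √((0)² + (3)²) = √9 = 3
|A_3A_1| = √((-4)² + (0)²) = √16 = 4
Perimeter = 5 + 3 + 4 = 12.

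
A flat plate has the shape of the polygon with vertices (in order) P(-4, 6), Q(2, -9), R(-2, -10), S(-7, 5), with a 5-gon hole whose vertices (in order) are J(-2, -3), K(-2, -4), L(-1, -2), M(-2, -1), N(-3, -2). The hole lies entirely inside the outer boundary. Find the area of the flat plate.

Outer boundary:
Apply the shoelace (surveyor's) formula: 2A = Σ (x_i·y_{i+1} − x_{i+1}·y_i), indices taken mod 4.
Σ = (24) + (-38) + (-80) + (-22) = -116
Area = |Σ|/2 = 58.
Hole:
Apply the shoelace formula: 2A = Σ (x_i·y_{i+1} − x_{i+1}·y_i), indices taken mod 5.
J→K: (-2)(-4) − (-2)(-3) = 2
K→L: (-2)(-2) − (-1)(-4) = 0
L→M: (-1)(-1) − (-2)(-2) = -3
M→N: (-2)(-2) − (-3)(-1) = 1
N→J: (-3)(-3) − (-2)(-2) = 5
Σ = 5
Area = |Σ|/2 = 2.5.
Net area = 58 − 2.5 = 55.5.

55.5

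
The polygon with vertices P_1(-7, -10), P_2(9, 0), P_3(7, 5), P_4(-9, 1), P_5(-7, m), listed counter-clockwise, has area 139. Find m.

-7

Write out the shoelace sum; only the two edges meeting at P_5 involve m:
2·Area = [((-9)·m − (-7)·1) + ((-7)·(-10) − (-7)·m)] + 187
       = -2·m + 264 = 278
⇒ m = -7.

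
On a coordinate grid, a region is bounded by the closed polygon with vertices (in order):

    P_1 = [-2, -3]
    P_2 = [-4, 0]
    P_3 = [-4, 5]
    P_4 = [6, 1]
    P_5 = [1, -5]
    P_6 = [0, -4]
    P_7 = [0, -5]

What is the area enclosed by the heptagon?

Apply the shoelace (surveyor's) formula: 2A = Σ (x_i·y_{i+1} − x_{i+1}·y_i), indices taken mod 7.
Cross-terms: -12, -20, -34, -31, -4, 0, -10  ⇒  Σ = -111
Area = |Σ|/2 = 55.5.

55.5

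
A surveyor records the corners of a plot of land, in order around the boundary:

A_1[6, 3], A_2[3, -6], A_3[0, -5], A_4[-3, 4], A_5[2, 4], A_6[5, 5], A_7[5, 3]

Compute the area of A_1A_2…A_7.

59

Apply the shoelace formula: 2A = Σ (x_i·y_{i+1} − x_{i+1}·y_i), indices taken mod 7.
Cross-terms: -45, -15, -15, -20, -10, -10, -3  ⇒  Σ = -118
Area = |Σ|/2 = 59.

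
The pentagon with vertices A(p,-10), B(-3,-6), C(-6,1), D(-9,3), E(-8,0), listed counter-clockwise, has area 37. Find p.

The doubled signed area Σ (x_i y_{i+1} − x_{i+1} y_i) is linear in p.
With p=0 it equals 26; the coefficient of p is -6 (from the two edges through A).
So -6·p + 26 = 2·37 = 74 ⇒ p = -8.

-8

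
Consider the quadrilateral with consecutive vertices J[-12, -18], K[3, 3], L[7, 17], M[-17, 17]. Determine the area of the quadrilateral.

483

Σ = (18) + (30) + (408) + (510) = 966
Area = |Σ|/2 = 483.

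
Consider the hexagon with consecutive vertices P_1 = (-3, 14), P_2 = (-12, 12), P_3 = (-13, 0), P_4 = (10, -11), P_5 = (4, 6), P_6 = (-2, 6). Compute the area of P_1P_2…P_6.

280.5

Apply the surveyor's formula: 2A = Σ (x_i·y_{i+1} − x_{i+1}·y_i), indices taken mod 6.
Σ = (132) + (156) + (143) + (104) + (36) + (-10) = 561
Area = |Σ|/2 = 280.5.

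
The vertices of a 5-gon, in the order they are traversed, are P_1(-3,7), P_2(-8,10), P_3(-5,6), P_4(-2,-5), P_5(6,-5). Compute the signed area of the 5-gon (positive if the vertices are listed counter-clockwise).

Cross-terms: 26, 2, 37, 40, 27  ⇒  Σ = 132
Signed area = Σ/2 = 66 (positive ⇒ counter-clockwise traversal).

66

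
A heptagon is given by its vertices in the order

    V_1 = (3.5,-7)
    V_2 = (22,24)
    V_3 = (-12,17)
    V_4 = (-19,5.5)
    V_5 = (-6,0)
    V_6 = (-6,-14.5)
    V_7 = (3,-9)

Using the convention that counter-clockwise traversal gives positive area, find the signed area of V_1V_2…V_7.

692.5

Σ = (238) + (662) + (257) + (33) + (87) + (97.5) + (10.5) = 1385
Signed area = Σ/2 = 692.5 (positive ⇒ counter-clockwise traversal).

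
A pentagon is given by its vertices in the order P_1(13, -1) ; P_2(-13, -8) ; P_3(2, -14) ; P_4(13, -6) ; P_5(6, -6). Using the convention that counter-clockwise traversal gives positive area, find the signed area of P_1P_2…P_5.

Σ = (-117) + (198) + (170) + (-42) + (72) = 281
Signed area = Σ/2 = 140.5 (positive ⇒ counter-clockwise traversal).

140.5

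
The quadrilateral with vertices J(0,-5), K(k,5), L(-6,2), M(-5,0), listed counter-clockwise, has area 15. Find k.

The doubled signed area Σ (x_i y_{i+1} − x_{i+1} y_i) is linear in k.
With k=0 it equals 65; the coefficient of k is 7 (from the two edges through K).
So 7·k + 65 = 2·15 = 30 ⇒ k = -5.

-5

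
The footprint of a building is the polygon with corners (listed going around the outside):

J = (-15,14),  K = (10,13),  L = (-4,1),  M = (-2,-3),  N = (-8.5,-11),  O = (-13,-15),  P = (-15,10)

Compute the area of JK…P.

Apply Gauss's area formula: 2A = Σ (x_i·y_{i+1} − x_{i+1}·y_i), indices taken mod 7.
Σ = (-335) + (62) + (14) + (-3.5) + (-15.5) + (-355) + (-60) = -693
Area = |Σ|/2 = 346.5.

346.5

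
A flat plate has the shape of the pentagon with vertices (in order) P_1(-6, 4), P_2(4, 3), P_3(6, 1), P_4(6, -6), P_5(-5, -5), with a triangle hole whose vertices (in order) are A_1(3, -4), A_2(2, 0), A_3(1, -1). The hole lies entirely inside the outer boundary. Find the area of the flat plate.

97.5

Outer boundary:
Apply the shoelace formula: 2A = Σ (x_i·y_{i+1} − x_{i+1}·y_i), indices taken mod 5.
Σ = (-34) + (-14) + (-42) + (-60) + (-50) = -200
Area = |Σ|/2 = 100.
Hole:
Cross-terms: 8, -2, -1  ⇒  Σ = 5
Area = |Σ|/2 = 2.5.
Net area = 100 − 2.5 = 97.5.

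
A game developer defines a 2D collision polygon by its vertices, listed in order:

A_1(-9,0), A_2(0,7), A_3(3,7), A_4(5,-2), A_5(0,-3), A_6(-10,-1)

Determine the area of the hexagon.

89.5

A_1→A_2: (-9)(7) − (0)(0) = -63
A_2→A_3: (0)(7) − (3)(7) = -21
A_3→A_4: (3)(-2) − (5)(7) = -41
A_4→A_5: (5)(-3) − (0)(-2) = -15
A_5→A_6: (0)(-1) − (-10)(-3) = -30
A_6→A_1: (-10)(0) − (-9)(-1) = -9
Σ = -179
Area = |Σ|/2 = 89.5.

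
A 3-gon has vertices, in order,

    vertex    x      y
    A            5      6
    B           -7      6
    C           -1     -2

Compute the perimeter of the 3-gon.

32

|AB| = √((-12)² + (0)²) = √144 = 12
|BC| = √((6)² + (-8)²) = √100 = 10
|CA| = √((6)² + (8)²) = √100 = 10
Perimeter = 12 + 10 + 10 = 32.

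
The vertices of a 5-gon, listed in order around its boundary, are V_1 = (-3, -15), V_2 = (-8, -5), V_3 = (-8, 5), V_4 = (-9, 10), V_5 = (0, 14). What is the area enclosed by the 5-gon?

152

Σ = (-105) + (-80) + (-35) + (-126) + (42) = -304
Area = |Σ|/2 = 152.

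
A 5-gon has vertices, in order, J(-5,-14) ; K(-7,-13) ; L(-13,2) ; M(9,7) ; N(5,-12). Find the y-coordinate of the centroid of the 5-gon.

-1003/299

Apply the surveyor's formula. First the cross-terms c_i = x_i·y_{i+1} − x_{i+1}·y_i:
  -33, -183, -109, -143, -130  ⇒  2A = -598, A = -299.
Then Σ (y_i + y_{i+1})·c_i = 6018, so ȳ = 6018 / (6·(-299)) = -1003/299.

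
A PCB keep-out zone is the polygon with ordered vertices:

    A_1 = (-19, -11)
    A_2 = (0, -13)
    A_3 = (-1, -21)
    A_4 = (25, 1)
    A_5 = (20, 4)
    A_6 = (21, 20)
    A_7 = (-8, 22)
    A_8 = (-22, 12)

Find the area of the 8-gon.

1317

Σ = (247) + (-13) + (524) + (80) + (316) + (622) + (388) + (470) = 2634
Area = |Σ|/2 = 1317.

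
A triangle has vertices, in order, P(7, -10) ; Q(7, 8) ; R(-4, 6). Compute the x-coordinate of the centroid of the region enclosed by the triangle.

10/3

Apply the surveyor's formula. First the cross-terms c_i = x_i·y_{i+1} − x_{i+1}·y_i:
  126, 74, -2  ⇒  2A = 198, A = 99.
Then Σ (x_i + x_{i+1})·c_i = 1980, so x̄ = 1980 / (6·99) = 10/3.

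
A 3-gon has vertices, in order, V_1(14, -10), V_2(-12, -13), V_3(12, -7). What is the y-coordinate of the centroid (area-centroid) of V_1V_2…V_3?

-10

Apply the shoelace formula. First the cross-terms c_i = x_i·y_{i+1} − x_{i+1}·y_i:
  -302, 240, -22  ⇒  2A = -84, A = -42.
Then Σ (y_i + y_{i+1})·c_i = 2520, so ȳ = 2520 / (6·(-42)) = -10.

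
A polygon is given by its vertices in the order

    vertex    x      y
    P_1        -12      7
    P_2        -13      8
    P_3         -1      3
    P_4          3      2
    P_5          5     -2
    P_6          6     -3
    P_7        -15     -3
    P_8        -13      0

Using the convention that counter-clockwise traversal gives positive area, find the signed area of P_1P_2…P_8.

Apply the shoelace (surveyor's) formula: 2A = Σ (x_i·y_{i+1} − x_{i+1}·y_i), indices taken mod 8.
P_1→P_2: (-12)(8) − (-13)(7) = -5
P_2→P_3: (-13)(3) − (-1)(8) = -31
P_3→P_4: (-1)(2) − (3)(3) = -11
P_4→P_5: (3)(-2) − (5)(2) = -16
P_5→P_6: (5)(-3) − (6)(-2) = -3
P_6→P_7: (6)(-3) − (-15)(-3) = -63
P_7→P_8: (-15)(0) − (-13)(-3) = -39
P_8→P_1: (-13)(7) − (-12)(0) = -91
Σ = -259
Signed area = Σ/2 = -129.5 (negative ⇒ clockwise traversal).

-129.5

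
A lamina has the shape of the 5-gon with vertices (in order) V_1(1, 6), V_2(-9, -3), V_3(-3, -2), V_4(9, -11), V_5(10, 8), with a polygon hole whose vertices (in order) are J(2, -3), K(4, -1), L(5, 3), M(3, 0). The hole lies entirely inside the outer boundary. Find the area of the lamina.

Outer boundary:
Σ = (51) + (9) + (51) + (182) + (52) = 345
Area = |Σ|/2 = 172.5.
Hole:
Apply the shoelace formula: 2A = Σ (x_i·y_{i+1} − x_{i+1}·y_i), indices taken mod 4.
Σ = (10) + (17) + (-9) + (-9) = 9
Area = |Σ|/2 = 4.5.
Net area = 172.5 − 4.5 = 168.

168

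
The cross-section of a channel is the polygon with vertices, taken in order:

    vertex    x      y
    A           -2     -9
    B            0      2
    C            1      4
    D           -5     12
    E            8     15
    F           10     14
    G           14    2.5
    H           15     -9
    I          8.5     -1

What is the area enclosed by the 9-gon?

Apply the surveyor's formula: 2A = Σ (x_i·y_{i+1} − x_{i+1}·y_i), indices taken mod 9.
Cross-terms: -4, -2, 32, -171, -38, -171, -163.5, 61.5, -78.5  ⇒  Σ = -534.5
Area = |Σ|/2 = 267.25.

267.25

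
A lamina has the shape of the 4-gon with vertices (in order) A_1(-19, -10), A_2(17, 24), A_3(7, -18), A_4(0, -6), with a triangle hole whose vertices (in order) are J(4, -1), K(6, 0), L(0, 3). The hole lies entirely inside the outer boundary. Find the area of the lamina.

452

Outer boundary:
Apply the surveyor's formula: 2A = Σ (x_i·y_{i+1} − x_{i+1}·y_i), indices taken mod 4.
Σ = (-286) + (-474) + (-42) + (-114) = -916
Area = |Σ|/2 = 458.
Hole:
Cross-terms: 6, 18, -12  ⇒  Σ = 12
Area = |Σ|/2 = 6.
Net area = 458 − 6 = 452.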